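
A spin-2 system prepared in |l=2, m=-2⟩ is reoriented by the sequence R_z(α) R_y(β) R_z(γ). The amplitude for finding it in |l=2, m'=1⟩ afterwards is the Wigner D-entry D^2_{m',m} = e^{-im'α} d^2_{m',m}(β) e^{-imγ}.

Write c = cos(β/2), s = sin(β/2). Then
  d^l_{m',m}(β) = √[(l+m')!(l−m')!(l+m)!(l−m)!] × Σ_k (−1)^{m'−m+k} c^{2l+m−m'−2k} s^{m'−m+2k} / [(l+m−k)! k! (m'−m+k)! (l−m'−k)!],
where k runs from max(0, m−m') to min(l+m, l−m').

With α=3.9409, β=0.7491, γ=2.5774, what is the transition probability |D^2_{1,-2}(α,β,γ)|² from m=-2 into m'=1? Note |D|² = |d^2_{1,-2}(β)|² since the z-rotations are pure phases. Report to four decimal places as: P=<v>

P=0.0083

Split into d^2_{1,-2}(β=0.7491) × two z-phases.
With c≡cos(β/2)=0.930672 and s≡sin(β/2)=0.365854, N=[6·1·1·24]^{1/2}=12.000000
The bounds max(0,m−m')=0 and min(l+m,l−m')=0 give 1 term
  k=0: (−1)^3·12.0000/(6)·0.9307^1·0.3659^3 = -0.091148
d^2_{1,-2}(0.7491) = -0.091148
|D^2_{1,-2}|² = |d^2_{1,-2}(β)|² = (-0.091148)² = 0.008308 (the z-rotation phases have unit modulus)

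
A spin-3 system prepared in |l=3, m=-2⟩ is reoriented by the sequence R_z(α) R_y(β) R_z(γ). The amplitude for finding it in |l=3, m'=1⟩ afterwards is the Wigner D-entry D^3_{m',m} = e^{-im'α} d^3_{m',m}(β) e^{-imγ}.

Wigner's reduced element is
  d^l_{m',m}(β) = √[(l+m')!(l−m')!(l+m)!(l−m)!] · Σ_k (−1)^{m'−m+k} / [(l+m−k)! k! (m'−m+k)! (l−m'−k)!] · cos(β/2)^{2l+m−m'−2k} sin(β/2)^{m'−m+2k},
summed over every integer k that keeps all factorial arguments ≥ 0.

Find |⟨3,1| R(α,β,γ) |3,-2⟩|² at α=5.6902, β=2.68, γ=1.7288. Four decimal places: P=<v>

D^3_{1,-2}(5.6902,2.68,1.7288) = e^{-i·1·5.6902}·d^3_{1,-2}(2.68)·e^{-i·-2·1.7288}. Compute d first:
With c≡cos(β/2)=0.228753 and s≡sin(β/2)=0.973485, N=[24·2·1·120]^{1/2}=75.894664
k∈{0,1} keeps every argument non-negative
  k=0: (−1)^3·75.8947/(12)·0.2288^3·0.9735^3 = -0.069842
  k=1: (−1)^4·75.8947/(24)·0.2288^1·0.9735^5 = +0.632429
d^3_{1,-2}(2.68) = -0.069842 +0.632429 = +0.562587
|D^3_{1,-2}|² = |d^3_{1,-2}(β)|² = (+0.562587)² = 0.316504 (the z-rotation phases have unit modulus)

P=0.3165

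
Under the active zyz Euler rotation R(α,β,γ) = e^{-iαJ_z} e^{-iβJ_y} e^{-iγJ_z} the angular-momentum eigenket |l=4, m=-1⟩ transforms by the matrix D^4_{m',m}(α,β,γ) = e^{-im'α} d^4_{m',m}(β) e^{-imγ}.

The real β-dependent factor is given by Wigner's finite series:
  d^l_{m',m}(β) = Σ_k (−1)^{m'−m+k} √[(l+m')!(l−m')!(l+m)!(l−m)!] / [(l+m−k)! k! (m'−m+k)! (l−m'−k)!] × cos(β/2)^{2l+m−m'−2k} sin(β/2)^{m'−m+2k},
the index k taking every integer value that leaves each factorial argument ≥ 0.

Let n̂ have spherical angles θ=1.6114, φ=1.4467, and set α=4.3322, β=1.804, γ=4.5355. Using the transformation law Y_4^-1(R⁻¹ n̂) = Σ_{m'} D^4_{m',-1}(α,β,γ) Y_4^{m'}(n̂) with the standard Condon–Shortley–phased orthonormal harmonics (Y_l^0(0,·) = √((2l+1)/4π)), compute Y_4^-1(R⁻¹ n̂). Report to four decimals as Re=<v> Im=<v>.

Need the full column D^4_{m',-1} for m'=−4..4 at α=4.3322, β=1.804, γ=4.5355.
cos(β/2)=0.620042, sin(β/2)=0.784569
d^4_{-4,-1}: single k=3 term ⇒ +0.331202;  D = -0.328541+0.041900i
d^4_{-3,-1}: k∈[2..3] ⇒ +0.277625 -0.740845 = -0.463220;  D = -0.116101+0.448434i
d^4_{-2,-1}: k∈[1..3] ⇒ +0.117278 -0.938868 +1.002151 = +0.180560;  D = +0.145521+0.106890i
d^4_{-1,-1}: k∈[0..3] ⇒ +0.021846 -0.524662 +1.680078 -0.896660 = +0.280602;  D = -0.238176+0.148356i
d^4_{0,-1}: k∈[0..3] ⇒ -0.123622 +1.187585 -1.901447 +0.507402 = -0.330081;  D = +0.058084+0.324930i
d^4_{1,-1}: k∈[0..3] ⇒ +0.349775 -1.680078 +1.344990 -0.143565 = -0.128878;  D = -0.126224-0.026021i
d^4_{2,-1}: k∈[0..2] ⇒ -0.625912 +1.503226 -0.481364 = +0.395949;  D = -0.218144+0.330438i
d^4_{3,-1}: k∈[0..1] ⇒ +0.740845 -0.711702 = +0.029143;  D = -0.016626-0.023935i
d^4_{4,-1}: single k=0 term ⇒ -0.530288;  D = -0.516693+0.119308i
Y_4^{m'}(θ=1.6114,φ=1.4467) and Σ D·Y over m':
  (-0.3285+0.0419i)·(+0.3878+0.2101i)  (-0.1161+0.4484i)·(+0.0184-0.0472i)  (+0.1455+0.1069i)·(+0.3200+0.0811i)  (-0.2382+0.1484i)·(+0.0071-0.0569i)  (+0.0581+0.3249i)·(+0.3121+0.0000i)  (-0.1262-0.0260i)·(-0.0071-0.0569i)  (-0.2181+0.3304i)·(+0.3200-0.0811i)  (-0.0166-0.0239i)·(-0.0184-0.0472i)  (-0.5167+0.1193i)·(+0.3878-0.2101i)
Y_4^-1(R⁻¹ n̂) = -0.274164+0.409855i

Re=-0.2742 Im=0.4099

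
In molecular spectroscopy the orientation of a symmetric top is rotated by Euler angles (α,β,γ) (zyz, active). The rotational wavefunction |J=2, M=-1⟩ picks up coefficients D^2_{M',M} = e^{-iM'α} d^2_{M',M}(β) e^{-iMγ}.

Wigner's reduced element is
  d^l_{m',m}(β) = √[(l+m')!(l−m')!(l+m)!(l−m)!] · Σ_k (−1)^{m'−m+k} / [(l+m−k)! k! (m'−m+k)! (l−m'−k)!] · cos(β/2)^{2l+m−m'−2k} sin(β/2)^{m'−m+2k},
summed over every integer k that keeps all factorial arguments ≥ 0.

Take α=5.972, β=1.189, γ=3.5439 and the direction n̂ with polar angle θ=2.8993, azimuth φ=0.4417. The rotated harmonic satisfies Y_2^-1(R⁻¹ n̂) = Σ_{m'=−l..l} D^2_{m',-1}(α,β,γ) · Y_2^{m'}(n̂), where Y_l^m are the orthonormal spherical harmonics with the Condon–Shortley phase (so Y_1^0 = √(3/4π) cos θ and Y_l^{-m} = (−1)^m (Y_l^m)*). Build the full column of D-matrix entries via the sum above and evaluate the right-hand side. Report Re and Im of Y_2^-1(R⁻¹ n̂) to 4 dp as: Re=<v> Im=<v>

Re=0.1467 Im=0.0350

Need the full column D^2_{m',-1} for m'=−2..2 at α=5.972, β=1.189, γ=3.5439.
cos(β/2)=0.828429, sin(β/2)=0.560095
d^2_{-2,-1}: single k=1 term ⇒ +0.636879;  D = -0.621519+0.139025i
d^2_{-1,-1}: k∈[0..1] ⇒ +0.470999 -0.645884 = -0.174884;  D = +0.174159+0.015914i
d^2_{0,-1}: k∈[0..1] ⇒ -0.780014 +0.356545 = -0.423468;  D = +0.389659+0.165806i
d^2_{1,-1}: k∈[0..1] ⇒ +0.645884 -0.098411 = +0.547472;  D = -0.413933-0.358309i
d^2_{2,-1}: single k=0 term ⇒ -0.291118;  D = +0.151199+0.248774i
Y_2^{m'}(θ=2.8993,φ=0.4417) and Σ D·Y over m':
  (-0.6215+0.1390i)·(+0.0141-0.0172i)  (+0.1742+0.0159i)·(-0.1627+0.0769i)  (+0.3897+0.1658i)·(+0.5763+0.0000i)  (-0.4139-0.3583i)·(+0.1627+0.0769i)  (+0.1512+0.2488i)·(+0.0141+0.0172i)
Y_2^-1(R⁻¹ n̂) = +0.146715+0.034989i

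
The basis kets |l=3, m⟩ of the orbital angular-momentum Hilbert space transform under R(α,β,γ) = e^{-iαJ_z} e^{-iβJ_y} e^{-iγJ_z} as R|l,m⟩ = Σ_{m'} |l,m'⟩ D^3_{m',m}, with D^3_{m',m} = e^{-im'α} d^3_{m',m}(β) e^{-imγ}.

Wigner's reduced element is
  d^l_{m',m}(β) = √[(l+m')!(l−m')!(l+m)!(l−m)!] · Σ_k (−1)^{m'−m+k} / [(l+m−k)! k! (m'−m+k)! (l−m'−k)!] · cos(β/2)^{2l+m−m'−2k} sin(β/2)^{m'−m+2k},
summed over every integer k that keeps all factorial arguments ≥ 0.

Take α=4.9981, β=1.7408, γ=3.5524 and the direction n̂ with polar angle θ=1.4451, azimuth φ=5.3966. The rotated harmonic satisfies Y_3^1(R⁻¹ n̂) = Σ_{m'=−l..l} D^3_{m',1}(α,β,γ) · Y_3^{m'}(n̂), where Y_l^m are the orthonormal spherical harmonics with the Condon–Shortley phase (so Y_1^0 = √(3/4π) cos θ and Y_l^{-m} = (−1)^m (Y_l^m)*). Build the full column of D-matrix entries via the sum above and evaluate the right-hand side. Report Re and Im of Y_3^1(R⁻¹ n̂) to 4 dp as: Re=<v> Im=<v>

Re=-0.0941 Im=0.4307

Need the full column D^3_{m',1} for m'=−3..3 at α=4.9981, β=1.7408, γ=3.5524.
cos(β/2)=0.644521, sin(β/2)=0.764587
d^3_{-3,1}: single k=4 term ⇒ +0.549828;  D = +0.237335-0.495966i
d^3_{-2,1}: k∈[3..4] ⇒ +0.756870 -0.532563 = +0.224307;  D = +0.221420+0.035872i
d^3_{-1,1}: k∈[2..4] ⇒ +0.605275 -1.135719 +0.199784 = -0.330661;  D = -0.041257-0.328077i
d^3_{0,1}: k∈[1..3] ⇒ +0.294579 -1.243664 +0.583393 = -0.365691;  D = +0.335265-0.146039i
d^3_{1,1}: k∈[0..2] ⇒ +0.071684 -0.807033 +0.851789 = +0.116440;  D = -0.074702-0.089319i
d^3_{2,1}: k∈[0..1] ⇒ -0.268913 +0.756870 = +0.487957;  D = +0.270899-0.405852i
d^3_{3,1}: single k=0 term ⇒ +0.390703;  D = +0.372922+0.116526i
Y_3^{m'}(θ=1.4451,φ=5.3966) and Σ D·Y over m':
  (+0.2373-0.4960i)·(-0.3610+0.1888i)  (+0.2214+0.0359i)·(-0.0253+0.1235i)  (-0.0413-0.3281i)·(-0.1867-0.2289i)  (+0.3353-0.1460i)·(-0.1367+0.0000i)  (-0.0747-0.0893i)·(+0.1867-0.2289i)  (+0.2709-0.4059i)·(-0.0253-0.1235i)  (+0.3729+0.1165i)·(+0.3610+0.1888i)
Y_3^1(R⁻¹ n̂) = -0.094080+0.430710i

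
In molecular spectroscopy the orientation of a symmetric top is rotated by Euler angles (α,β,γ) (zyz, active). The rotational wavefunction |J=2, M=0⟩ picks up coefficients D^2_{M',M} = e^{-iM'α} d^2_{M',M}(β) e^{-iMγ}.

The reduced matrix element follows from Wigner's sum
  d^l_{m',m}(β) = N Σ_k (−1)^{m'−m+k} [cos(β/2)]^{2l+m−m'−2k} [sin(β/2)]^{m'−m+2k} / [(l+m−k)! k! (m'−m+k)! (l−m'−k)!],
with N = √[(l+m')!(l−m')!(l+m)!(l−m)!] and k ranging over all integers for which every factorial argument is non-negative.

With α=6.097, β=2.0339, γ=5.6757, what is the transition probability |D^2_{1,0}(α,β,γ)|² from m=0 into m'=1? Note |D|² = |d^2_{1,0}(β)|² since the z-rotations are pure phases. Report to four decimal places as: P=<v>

Split into d^2_{1,0}(β=2.0339) × two z-phases.
With c≡cos(β/2)=0.525962 and s≡sin(β/2)=0.850508, N=[6·1·2·2]^{1/2}=4.898979
k∈{0,1} keeps every argument non-negative
  k=0: (−1)^1·4.8990/(2)·0.5260^3·0.8505^1 = -0.303122
  k=1: (−1)^2·4.8990/(2)·0.5260^1·0.8505^3 = +0.792620
d^2_{1,0}(2.0339) = -0.303122 +0.792620 = +0.489498
|D^2_{1,0}|² = |d^2_{1,0}(β)|² = (+0.489498)² = 0.239608 (the z-rotation phases have unit modulus)

P=0.2396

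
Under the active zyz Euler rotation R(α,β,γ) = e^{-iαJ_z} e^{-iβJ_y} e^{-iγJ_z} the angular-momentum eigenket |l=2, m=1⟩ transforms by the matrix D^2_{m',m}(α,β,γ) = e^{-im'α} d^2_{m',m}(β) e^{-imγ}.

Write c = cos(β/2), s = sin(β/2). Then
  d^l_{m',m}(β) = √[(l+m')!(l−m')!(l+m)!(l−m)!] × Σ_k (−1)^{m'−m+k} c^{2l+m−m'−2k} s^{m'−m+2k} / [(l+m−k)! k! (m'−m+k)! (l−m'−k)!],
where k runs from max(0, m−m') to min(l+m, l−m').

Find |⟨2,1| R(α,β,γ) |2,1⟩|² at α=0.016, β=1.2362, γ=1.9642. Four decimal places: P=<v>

P=0.0520

First d^2_{1,1}(β=1.2362), then the phase factors e^{-i(1)α} and e^{-i(1)γ}:
With c≡cos(β/2)=0.814981 and s≡sin(β/2)=0.579488, N=[6·1·6·1]^{1/2}=6.000000
k∈{0,1} keeps every argument non-negative
  k=0: (−1)^0·6.0000/(6)·0.8150^4·0.5795^0 = +0.441154
  k=1: (−1)^1·6.0000/(2)·0.8150^2·0.5795^2 = -0.669121
d^2_{1,1}(1.2362) = +0.441154 -0.669121 = -0.227967
|D^2_{1,1}|² = |d^2_{1,1}(β)|² = (-0.227967)² = 0.051969 (the z-rotation phases have unit modulus)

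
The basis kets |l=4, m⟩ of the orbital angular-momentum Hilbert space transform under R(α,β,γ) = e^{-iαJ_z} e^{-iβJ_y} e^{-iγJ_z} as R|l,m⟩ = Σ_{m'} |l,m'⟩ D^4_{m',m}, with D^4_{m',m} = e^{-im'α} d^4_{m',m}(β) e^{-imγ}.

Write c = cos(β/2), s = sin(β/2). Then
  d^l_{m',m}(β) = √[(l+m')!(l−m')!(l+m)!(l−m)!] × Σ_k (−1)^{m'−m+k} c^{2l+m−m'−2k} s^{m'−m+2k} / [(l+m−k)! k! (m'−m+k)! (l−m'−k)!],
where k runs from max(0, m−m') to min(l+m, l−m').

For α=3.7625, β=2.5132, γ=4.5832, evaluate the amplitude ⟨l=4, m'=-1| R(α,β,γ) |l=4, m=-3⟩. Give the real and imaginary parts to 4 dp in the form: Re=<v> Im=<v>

D^4_{-1,-3}(3.7625,2.5132,4.5832) = e^{-i·-1·3.7625}·d^4_{-1,-3}(2.5132)·e^{-i·-3·4.5832}. Compute d first:
With c≡cos(β/2)=0.309052 and s≡sin(β/2)=0.951045, N=[6·120·1·5040]^{1/2}=1904.940944
Admissible k: 0..1 (factorial args all ≥0)
  k=0: (−1)^2·1904.9409/(240)·0.3091^6·0.9510^2 = +0.006256
  k=1: (−1)^3·1904.9409/(144)·0.3091^4·0.9510^4 = -0.098730
d^4_{-1,-3}(2.5132) = +0.006256 -0.098730 = -0.092475
Attach z-rotation phases: D = e^{-i(-1)(3.7625)}·(-0.092475)·e^{-i(-3)(4.5832)} = -0.021383+0.089969i

Re=-0.0214 Im=0.0900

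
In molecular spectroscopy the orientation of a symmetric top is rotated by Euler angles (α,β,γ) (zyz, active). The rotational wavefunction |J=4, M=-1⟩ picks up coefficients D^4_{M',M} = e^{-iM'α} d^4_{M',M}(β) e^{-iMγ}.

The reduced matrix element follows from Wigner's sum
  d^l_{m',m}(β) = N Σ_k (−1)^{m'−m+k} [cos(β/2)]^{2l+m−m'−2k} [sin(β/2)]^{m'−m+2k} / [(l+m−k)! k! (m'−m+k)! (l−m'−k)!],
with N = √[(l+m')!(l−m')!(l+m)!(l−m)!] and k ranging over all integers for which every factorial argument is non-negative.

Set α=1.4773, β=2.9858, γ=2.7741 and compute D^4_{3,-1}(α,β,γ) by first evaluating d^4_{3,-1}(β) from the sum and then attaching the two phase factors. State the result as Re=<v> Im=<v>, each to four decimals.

D^4_{3,-1}(1.4773,2.9858,2.7741) = e^{-i·3·1.4773}·d^4_{3,-1}(2.9858)·e^{-i·-1·2.7741}. Compute d first:
c=cos(2.9858/2)=0.077818, s=sin(2.9858/2)=0.996968; N=√[5040·1·6·120]=1904.940944
The bounds max(0,m−m')=0 and min(l+m,l−m')=1 give 2 terms
  k=0: (−1)^4·1904.9409/(144)·0.0778^4·0.9970^4 = +0.000479
  k=1: (−1)^5·1904.9409/(240)·0.0778^2·0.9970^6 = -0.047197
d^4_{3,-1}(2.9858) = +0.000479 -0.047197 = -0.046717
Attach z-rotation phases: D = e^{-i(3)(1.4773)}·(-0.046717)·e^{-i(-1)(2.7741)} = +0.004059+0.046541i

Re=0.0041 Im=0.0465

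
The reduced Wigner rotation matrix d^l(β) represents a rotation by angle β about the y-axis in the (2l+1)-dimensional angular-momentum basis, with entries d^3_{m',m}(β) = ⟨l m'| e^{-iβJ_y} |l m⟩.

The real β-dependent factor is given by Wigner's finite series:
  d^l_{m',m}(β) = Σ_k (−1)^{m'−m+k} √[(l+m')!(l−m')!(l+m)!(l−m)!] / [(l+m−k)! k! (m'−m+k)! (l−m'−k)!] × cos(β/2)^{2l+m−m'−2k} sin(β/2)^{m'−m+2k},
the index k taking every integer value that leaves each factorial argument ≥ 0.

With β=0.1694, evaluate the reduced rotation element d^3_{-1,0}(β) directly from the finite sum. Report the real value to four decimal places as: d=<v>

d^3_{-1,0}(β=0.1694) via Wigner's sum:
With c≡cos(β/2)=0.996415 and s≡sin(β/2)=0.084599, N=[2·24·6·6]^{1/2}=41.569219
k∈{1,2,3} keeps every argument non-negative
  k=1: (−1)^0·41.5692/(12)·0.9964^5·0.0846^1 = +0.287843
  k=2: (−1)^1·41.5692/(4)·0.9964^3·0.0846^3 = -0.006225
  k=3: (−1)^2·41.5692/(12)·0.9964^1·0.0846^5 = +0.000015
d^3_{-1,0}(0.1694) = +0.287843 -0.006225 +0.000015 = +0.281633

d=0.2816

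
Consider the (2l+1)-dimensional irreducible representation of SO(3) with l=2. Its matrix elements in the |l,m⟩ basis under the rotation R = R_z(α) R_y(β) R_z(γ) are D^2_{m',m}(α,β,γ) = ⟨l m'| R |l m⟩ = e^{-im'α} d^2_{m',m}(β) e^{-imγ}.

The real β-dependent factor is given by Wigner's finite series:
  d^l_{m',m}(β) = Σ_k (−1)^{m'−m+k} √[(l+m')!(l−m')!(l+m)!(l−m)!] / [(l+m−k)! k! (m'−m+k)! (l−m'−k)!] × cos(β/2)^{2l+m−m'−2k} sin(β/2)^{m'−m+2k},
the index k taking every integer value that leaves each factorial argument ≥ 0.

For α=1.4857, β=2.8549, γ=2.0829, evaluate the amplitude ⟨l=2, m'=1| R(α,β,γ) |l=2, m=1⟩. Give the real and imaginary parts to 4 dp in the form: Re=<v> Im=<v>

Split into d^2_{1,1}(β=2.8549) × two z-phases.
c=cos(2.8549/2)=0.142856, s=sin(2.8549/2)=0.989743; N=√[6·1·6·1]=6.000000
The bounds max(0,m−m')=0 and min(l+m,l−m')=1 give 2 terms
  k=0: (−1)^0·6.0000/(6)·0.1429^4·0.9897^0 = +0.000416
  k=1: (−1)^1·6.0000/(2)·0.1429^2·0.9897^2 = -0.059974
d^2_{1,1}(2.8549) = +0.000416 -0.059974 = -0.059558
D = (+0.084994-0.996381i)·(-0.059558)·(-0.490012-0.871716i) = +0.054210-0.024666i

Re=0.0542 Im=-0.0247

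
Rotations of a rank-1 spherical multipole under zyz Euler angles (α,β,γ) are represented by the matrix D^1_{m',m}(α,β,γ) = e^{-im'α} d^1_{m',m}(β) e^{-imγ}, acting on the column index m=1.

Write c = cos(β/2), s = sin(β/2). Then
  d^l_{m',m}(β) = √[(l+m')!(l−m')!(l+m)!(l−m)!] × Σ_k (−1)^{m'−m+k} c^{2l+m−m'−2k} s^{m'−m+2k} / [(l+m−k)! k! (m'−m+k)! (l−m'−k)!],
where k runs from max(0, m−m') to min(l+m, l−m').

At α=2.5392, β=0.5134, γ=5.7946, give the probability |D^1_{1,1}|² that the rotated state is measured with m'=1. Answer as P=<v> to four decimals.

P=0.8752

First d^1_{1,1}(β=0.5134), then the phase factors e^{-i(1)α} and e^{-i(1)γ}:
Half-angle: c=0.967233, s=0.253890. N=√(2·1·2·1)=2.000000
The bounds max(0,m−m')=0 and min(l+m,l−m')=0 give 1 term
  k=0: (−1)^0·2.0000/(2)·0.9672^2·0.2539^0 = +0.935540
d^1_{1,1}(0.5134) = +0.935540
|D^1_{1,1}|² = |d^1_{1,1}(β)|² = (+0.935540)² = 0.875235 (the z-rotation phases have unit modulus)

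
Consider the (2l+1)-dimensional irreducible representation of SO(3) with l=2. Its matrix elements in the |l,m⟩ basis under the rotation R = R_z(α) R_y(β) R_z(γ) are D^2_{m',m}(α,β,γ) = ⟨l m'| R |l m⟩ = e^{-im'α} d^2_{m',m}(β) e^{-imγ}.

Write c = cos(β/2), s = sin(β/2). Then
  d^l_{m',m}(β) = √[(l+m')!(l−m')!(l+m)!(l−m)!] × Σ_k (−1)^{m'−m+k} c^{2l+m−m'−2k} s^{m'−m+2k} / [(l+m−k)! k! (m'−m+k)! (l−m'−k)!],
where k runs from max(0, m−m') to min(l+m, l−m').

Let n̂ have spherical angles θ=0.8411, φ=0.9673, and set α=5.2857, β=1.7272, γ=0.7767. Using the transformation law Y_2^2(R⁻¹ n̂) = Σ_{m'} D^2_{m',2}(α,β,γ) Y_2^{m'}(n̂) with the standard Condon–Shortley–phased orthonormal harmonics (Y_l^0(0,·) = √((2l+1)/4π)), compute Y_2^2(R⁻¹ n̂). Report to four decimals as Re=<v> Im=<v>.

Re=-0.3270 Im=0.0317

Need the full column D^2_{m',2} for m'=−2..2 at α=5.2857, β=1.7272, γ=0.7767.
cos(β/2)=0.649705, sin(β/2)=0.760186
d^2_{-2,2}: single k=4 term ⇒ +0.333949;  D = -0.306699+0.132128i
d^2_{-1,2}: single k=3 term ⇒ +0.570830;  D = -0.474101-0.317923i
d^2_{0,2}: single k=2 term ⇒ +0.597514;  D = +0.010394-0.597424i
d^2_{1,2}: single k=1 term ⇒ +0.416964;  D = +0.354177-0.220041i
d^2_{2,2}: single k=0 term ⇒ +0.178182;  D = +0.161091+0.076148i
Y_2^{m'}(θ=0.8411,φ=0.9673) and Σ D·Y over m':
  (-0.3067+0.1321i)·(-0.0764-0.2006i)  (-0.4741-0.3179i)·(+0.2179-0.3161i)  (+0.0104-0.5974i)·(+0.1051+0.0000i)  (+0.3542-0.2200i)·(-0.2179-0.3161i)  (+0.1611+0.0761i)·(-0.0764+0.2006i)
Y_2^2(R⁻¹ n̂) = -0.327044+0.031706i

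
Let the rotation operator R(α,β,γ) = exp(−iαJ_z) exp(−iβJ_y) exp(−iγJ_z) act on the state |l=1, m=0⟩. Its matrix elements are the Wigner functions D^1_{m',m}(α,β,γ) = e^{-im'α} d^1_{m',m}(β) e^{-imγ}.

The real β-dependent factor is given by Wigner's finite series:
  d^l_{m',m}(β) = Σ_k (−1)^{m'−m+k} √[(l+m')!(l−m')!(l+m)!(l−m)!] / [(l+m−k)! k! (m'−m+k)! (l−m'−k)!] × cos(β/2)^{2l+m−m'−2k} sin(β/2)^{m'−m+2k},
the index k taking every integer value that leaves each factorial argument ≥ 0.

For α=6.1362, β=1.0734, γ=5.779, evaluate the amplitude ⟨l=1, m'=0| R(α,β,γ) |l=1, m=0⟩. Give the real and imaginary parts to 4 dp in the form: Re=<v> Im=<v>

D^1_{0,0}(6.1362,1.0734,5.779) = e^{-i·0·6.1362}·d^1_{0,0}(1.0734)·e^{-i·0·5.779}. Compute d first:
With c≡cos(β/2)=0.859401 and s≡sin(β/2)=0.511303, N=[1·1·1·1]^{1/2}=1.000000
Admissible k: 0..1 (factorial args all ≥0)
  k=0: (−1)^0·1.0000/(1)·0.8594^2·0.5113^0 = +0.738569
  k=1: (−1)^1·1.0000/(1)·0.8594^0·0.5113^2 = -0.261431
d^1_{0,0}(1.0734) = +0.738569 -0.261431 = +0.477139
D = (+1.000000+0.000000i)·(+0.477139)·(+1.000000+0.000000i) = +0.477139+0.000000i

Re=0.4771 Im=0.0000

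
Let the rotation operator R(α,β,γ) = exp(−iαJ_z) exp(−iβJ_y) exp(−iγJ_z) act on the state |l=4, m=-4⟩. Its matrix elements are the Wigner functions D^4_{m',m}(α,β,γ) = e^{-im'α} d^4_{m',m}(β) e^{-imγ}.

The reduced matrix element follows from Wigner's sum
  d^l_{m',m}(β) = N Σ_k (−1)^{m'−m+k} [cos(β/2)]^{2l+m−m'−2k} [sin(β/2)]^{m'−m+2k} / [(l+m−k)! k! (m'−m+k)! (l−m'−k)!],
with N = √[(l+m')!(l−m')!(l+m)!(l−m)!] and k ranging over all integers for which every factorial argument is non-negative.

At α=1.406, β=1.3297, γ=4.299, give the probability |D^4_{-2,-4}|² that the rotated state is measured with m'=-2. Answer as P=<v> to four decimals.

P=0.2290

First d^4_{-2,-4}(β=1.3297), then the phase factors e^{-i(-2)α} and e^{-i(-4)γ}:
c=cos(1.3297/2)=0.787009, s=sin(1.3297/2)=0.616941; N=√[2·720·1·40320]=7619.763776
The bounds max(0,m−m')=0 and min(l+m,l−m')=0 give 1 term
  k=0: (−1)^2·7619.7638/(1440)·0.7870^6·0.6169^2 = +0.478570
d^4_{-2,-4}(1.3297) = +0.478570
|D^4_{-2,-4}|² = |d^4_{-2,-4}(β)|² = (+0.478570)² = 0.229029 (the z-rotation phases have unit modulus)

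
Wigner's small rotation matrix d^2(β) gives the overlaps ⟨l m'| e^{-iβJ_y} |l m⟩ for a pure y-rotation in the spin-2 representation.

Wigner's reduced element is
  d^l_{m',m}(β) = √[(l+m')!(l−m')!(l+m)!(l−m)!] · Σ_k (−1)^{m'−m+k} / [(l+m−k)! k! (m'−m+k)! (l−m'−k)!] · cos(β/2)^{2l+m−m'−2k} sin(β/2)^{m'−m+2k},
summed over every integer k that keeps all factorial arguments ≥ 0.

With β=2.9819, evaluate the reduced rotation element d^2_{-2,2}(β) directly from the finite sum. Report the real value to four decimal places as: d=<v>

d=0.9873

d^2_{-2,2}(β=2.9819) via Wigner's sum:
c=cos(2.9819/2)=0.079762, s=sin(2.9819/2)=0.996814; N=√[1·24·24·1]=24.000000
k∈{4} keeps every argument non-negative
  k=4: (−1)^0·24.0000/(24)·0.0798^0·0.9968^4 = +0.987317
d^2_{-2,2}(2.9819) = +0.987317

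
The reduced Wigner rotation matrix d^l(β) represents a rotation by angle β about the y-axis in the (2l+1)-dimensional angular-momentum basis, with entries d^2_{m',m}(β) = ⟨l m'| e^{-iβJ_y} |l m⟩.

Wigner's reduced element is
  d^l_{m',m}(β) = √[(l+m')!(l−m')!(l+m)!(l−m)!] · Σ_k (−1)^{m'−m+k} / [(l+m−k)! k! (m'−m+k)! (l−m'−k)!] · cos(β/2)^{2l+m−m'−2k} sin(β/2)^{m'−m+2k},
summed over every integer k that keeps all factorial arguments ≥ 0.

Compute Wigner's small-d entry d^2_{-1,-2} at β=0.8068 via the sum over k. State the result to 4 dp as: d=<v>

d=-0.6108

d^2_{-1,-2}(β=0.8068) via Wigner's sum:
c=cos(0.8068/2)=0.919732, s=sin(0.8068/2)=0.392548; N=√[1·6·1·24]=12.000000
The bounds max(0,m−m')=0 and min(l+m,l−m')=0 give 1 term
  k=0: (−1)^1·12.0000/(6)·0.9197^3·0.3925^1 = -0.610810
d^2_{-1,-2}(0.8068) = -0.610810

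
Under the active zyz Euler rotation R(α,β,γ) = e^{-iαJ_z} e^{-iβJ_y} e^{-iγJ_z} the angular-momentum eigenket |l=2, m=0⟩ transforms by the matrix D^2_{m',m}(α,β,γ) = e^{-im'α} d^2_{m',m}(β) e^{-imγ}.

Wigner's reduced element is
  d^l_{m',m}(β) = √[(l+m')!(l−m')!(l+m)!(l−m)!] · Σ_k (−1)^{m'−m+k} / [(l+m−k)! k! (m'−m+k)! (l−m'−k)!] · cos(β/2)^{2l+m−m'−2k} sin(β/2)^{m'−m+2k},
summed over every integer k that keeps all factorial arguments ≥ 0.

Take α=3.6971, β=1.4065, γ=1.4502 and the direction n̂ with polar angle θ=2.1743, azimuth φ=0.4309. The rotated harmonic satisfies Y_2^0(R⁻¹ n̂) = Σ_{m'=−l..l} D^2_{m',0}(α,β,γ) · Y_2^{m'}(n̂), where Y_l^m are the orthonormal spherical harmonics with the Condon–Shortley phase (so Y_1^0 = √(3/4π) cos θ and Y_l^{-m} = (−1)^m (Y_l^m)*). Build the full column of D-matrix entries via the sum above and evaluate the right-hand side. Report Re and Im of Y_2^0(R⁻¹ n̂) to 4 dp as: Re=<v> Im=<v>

Need the full column D^2_{m',0} for m'=−2..2 at α=3.6971, β=1.4065, γ=1.4502.
cos(β/2)=0.762744, sin(β/2)=0.646700
d^2_{-2,0}: single k=2 term ⇒ +0.595991;  D = +0.264472+0.534097i
d^2_{-1,0}: k∈[1..2] ⇒ +0.702936 -0.505316 = +0.197620;  D = -0.167904-0.104219i
d^2_{0,0}: k∈[0..2] ⇒ +0.338467 -0.973249 +0.174909 = -0.459873;  D = -0.459873+0.000000i
d^2_{1,0}: k∈[0..1] ⇒ -0.702936 +0.505316 = -0.197620;  D = +0.167904-0.104219i
d^2_{2,0}: single k=0 term ⇒ +0.595991;  D = +0.264472-0.534097i
Y_2^{m'}(θ=2.1743,φ=0.4309) and Σ D·Y over m':
  (+0.2645+0.5341i)·(+0.1705-0.1988i)  (-0.1679-0.1042i)·(-0.3280+0.1508i)  (-0.4599+0.0000i)·(-0.0106+0.0000i)  (+0.1679-0.1042i)·(+0.3280+0.1508i)  (+0.2645-0.5341i)·(+0.1705+0.1988i)
Y_2^0(R⁻¹ n̂) = +0.448952-0.000000i

Re=0.4490 Im=0.0000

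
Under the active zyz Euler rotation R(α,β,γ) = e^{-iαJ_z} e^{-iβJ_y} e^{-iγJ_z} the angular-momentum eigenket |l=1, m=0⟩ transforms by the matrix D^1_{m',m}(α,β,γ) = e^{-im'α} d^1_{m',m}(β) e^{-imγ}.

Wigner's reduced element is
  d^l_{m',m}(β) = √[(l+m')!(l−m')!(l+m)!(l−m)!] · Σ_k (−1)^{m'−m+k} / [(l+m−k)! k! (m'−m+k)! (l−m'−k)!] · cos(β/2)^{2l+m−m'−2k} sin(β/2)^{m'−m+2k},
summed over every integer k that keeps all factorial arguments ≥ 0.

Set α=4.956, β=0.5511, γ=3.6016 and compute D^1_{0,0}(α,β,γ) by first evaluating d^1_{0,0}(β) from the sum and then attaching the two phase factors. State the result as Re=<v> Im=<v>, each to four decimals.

Re=0.8519 Im=0.0000

First d^1_{0,0}(β=0.5511), then the phase factors e^{-i(0)α} and e^{-i(0)γ}:
c=cos(0.5511/2)=0.962276, s=sin(0.5511/2)=0.272076; N=√[1·1·1·1]=1.000000
The bounds max(0,m−m')=0 and min(l+m,l−m')=1 give 2 terms
  k=0: (−1)^0·1.0000/(1)·0.9623^2·0.2721^0 = +0.925975
  k=1: (−1)^1·1.0000/(1)·0.9623^0·0.2721^2 = -0.074025
d^1_{0,0}(0.5511) = +0.925975 -0.074025 = +0.851949
Phases: e^{-i·(0)·4.956}=+1.000000+0.000000i, e^{-i·(0)·3.6016}=+1.000000+0.000000i ⇒ D=+0.851949+0.000000i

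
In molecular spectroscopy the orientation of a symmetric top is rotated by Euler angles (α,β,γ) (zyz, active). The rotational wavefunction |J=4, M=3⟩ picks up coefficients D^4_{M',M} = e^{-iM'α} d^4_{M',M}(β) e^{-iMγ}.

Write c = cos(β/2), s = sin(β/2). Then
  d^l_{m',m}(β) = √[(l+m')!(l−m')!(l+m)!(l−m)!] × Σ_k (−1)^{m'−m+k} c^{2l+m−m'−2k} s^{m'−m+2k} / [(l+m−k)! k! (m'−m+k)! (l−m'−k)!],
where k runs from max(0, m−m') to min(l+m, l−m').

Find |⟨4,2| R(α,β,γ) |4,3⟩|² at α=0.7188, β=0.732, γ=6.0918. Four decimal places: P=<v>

P=0.2149

Split into d^4_{2,3}(β=0.732) × two z-phases.
c=cos(0.732/2)=0.933766, s=sin(0.732/2)=0.357883; N=√[720·2·5040·1]=2693.993318
Admissible k: 1..2 (factorial args all ≥0)
  k=1: (−1)^0·2693.9933/(720)·0.9338^7·0.3579^1 = +0.828844
  k=2: (−1)^1·2693.9933/(240)·0.9338^5·0.3579^3 = -0.365259
d^4_{2,3}(0.732) = +0.828844 -0.365259 = +0.463586
|D^4_{2,3}|² = |d^4_{2,3}(β)|² = (+0.463586)² = 0.214912 (the z-rotation phases have unit modulus)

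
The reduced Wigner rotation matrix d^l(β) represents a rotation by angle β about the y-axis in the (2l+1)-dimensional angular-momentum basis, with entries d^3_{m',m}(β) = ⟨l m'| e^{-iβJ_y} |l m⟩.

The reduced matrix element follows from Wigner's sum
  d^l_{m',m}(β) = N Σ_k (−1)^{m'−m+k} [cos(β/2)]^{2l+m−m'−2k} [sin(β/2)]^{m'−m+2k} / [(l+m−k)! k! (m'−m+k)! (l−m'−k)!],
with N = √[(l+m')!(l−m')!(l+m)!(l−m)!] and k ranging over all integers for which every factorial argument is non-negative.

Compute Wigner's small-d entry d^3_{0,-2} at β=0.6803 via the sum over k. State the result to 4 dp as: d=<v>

d=0.4212

d^3_{0,-2}(β=0.6803) via Wigner's sum:
c=cos(0.6803/2)=0.942705, s=sin(0.6803/2)=0.333629; N=√[6·6·1·120]=65.726707
Admissible k: 0..1 (factorial args all ≥0)
  k=0: (−1)^2·65.7267/(12)·0.9427^4·0.3336^2 = +0.481492
  k=1: (−1)^3·65.7267/(12)·0.9427^2·0.3336^4 = -0.060307
d^3_{0,-2}(0.6803) = +0.481492 -0.060307 = +0.421186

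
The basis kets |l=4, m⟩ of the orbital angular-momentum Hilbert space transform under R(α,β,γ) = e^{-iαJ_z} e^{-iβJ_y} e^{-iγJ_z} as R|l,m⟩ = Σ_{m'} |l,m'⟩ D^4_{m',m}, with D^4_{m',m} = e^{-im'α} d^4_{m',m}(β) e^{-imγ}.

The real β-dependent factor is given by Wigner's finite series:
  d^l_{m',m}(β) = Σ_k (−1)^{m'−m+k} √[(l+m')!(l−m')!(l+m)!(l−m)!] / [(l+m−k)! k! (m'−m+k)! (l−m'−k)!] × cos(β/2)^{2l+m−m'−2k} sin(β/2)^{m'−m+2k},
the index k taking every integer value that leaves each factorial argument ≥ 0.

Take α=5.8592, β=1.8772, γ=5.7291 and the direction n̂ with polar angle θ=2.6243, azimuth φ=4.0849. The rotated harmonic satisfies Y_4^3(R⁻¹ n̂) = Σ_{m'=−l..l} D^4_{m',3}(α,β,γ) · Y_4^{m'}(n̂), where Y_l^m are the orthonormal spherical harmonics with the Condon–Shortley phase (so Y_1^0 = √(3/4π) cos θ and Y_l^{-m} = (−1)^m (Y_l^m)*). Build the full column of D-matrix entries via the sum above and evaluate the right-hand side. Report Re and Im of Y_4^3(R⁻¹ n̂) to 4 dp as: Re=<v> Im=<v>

Need the full column D^4_{m',3} for m'=−4..4 at α=5.8592, β=1.8772, γ=5.7291.
cos(β/2)=0.590918, sin(β/2)=0.806732
d^4_{-4,3}: single k=7 term ⇒ +0.371686;  D = +0.371475-0.012518i
d^4_{-3,3}: k∈[6..7] ⇒ +0.673794 -0.179404 = +0.494390;  D = +0.457209+0.188098i
d^4_{-2,3}: k∈[5..6] ⇒ +0.791430 -0.491694 = +0.299736;  D = +0.205735+0.217978i
d^4_{-1,3}: k∈[4..5] ⇒ +0.683194 -0.764010 = -0.080816;  D = -0.026381-0.076389i
d^4_{0,3}: k∈[3..4] ⇒ +0.447597 -0.834240 = -0.386643;  D = +0.035313-0.385027i
d^4_{1,3}: k∈[2..3] ⇒ +0.219934 -0.683194 = -0.463261;  D = +0.228351-0.403071i
d^4_{2,3}: k∈[1..2] ⇒ +0.075942 -0.424628 = -0.348686;  D = +0.281467-0.205811i
d^4_{3,3}: k∈[0..1] ⇒ +0.014867 -0.193963 = -0.179097;  D = +0.175259-0.036876i
d^4_{4,3}: single k=0 term ⇒ -0.057407;  D = +0.056066+0.012338i
Y_4^{m'}(θ=2.6243,φ=4.0849) and Σ D·Y over m':
  (+0.3715-0.0125i)·(-0.0214+0.0156i)  (+0.4572+0.1881i)·(-0.1252-0.0403i)  (+0.2057+0.2180i)·(-0.1090-0.3335i)  (-0.0264-0.0764i)·(+0.2732-0.3766i)  (+0.0353-0.3850i)·(+0.0329+0.0000i)  (+0.2284-0.4031i)·(-0.2732-0.3766i)  (+0.2815-0.2058i)·(-0.1090+0.3335i)  (+0.1753-0.0369i)·(+0.1252-0.0403i)  (+0.0561+0.0123i)·(-0.0214-0.0156i)
Y_4^3(R⁻¹ n̂) = -0.198727-0.024328i

Re=-0.1987 Im=-0.0243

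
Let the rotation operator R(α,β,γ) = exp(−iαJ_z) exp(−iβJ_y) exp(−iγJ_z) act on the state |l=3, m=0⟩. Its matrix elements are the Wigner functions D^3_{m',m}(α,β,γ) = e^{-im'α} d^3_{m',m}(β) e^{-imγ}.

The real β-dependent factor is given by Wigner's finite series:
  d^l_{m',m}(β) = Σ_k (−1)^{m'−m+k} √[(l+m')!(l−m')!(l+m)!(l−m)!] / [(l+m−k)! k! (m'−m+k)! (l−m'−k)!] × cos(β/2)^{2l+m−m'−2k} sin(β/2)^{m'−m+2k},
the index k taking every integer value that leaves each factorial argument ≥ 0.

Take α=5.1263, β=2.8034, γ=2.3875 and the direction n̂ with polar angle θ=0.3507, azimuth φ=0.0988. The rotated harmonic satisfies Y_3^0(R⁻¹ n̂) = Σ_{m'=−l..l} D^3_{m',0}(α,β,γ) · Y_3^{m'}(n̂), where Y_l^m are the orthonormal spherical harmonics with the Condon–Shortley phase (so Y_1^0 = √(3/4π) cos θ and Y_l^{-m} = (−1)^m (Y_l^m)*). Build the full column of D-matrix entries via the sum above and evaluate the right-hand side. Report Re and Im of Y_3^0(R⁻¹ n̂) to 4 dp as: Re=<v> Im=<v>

Re=-0.1961 Im=0.0000

Need the full column D^3_{m',0} for m'=−3..3 at α=5.1263, β=2.8034, γ=2.3875.
cos(β/2)=0.168292, sin(β/2)=0.985737
d^3_{-3,0}: single k=3 term ⇒ +0.020417;  D = -0.019321+0.006598i
d^3_{-2,0}: k∈[2..3] ⇒ +0.004269 -0.146464 = -0.142195;  D = +0.096192+0.104721i
d^3_{-1,0}: k∈[1..3] ⇒ +0.000461 -0.047444 +0.542574 = +0.495591;  D = +0.199323-0.453741i
d^3_{0,0}: k∈[0..3] ⇒ +0.000023 -0.007015 +0.240665 -0.917417 = -0.683745;  D = -0.683745+0.000000i
d^3_{1,0}: k∈[0..2] ⇒ -0.000461 +0.047444 -0.542574 = -0.495591;  D = -0.199323-0.453741i
d^3_{2,0}: k∈[0..1] ⇒ +0.004269 -0.146464 = -0.142195;  D = +0.096192-0.104721i
d^3_{3,0}: single k=0 term ⇒ -0.020417;  D = +0.019321+0.006598i
Y_3^{m'}(θ=0.3507,φ=0.0988) and Σ D·Y over m':
  (-0.0193+0.0066i)·(+0.0162-0.0049i)  (+0.0962+0.1047i)·(+0.1111-0.0222i)  (+0.1993-0.4537i)·(+0.3768-0.0373i)  (-0.6837+0.0000i)·(+0.4941+0.0000i)  (-0.1993-0.4537i)·(-0.3768-0.0373i)  (+0.0962-0.1047i)·(+0.1111+0.0222i)  (+0.0193+0.0066i)·(-0.0162-0.0049i)
Y_3^0(R⁻¹ n̂) = -0.196069+0.000000i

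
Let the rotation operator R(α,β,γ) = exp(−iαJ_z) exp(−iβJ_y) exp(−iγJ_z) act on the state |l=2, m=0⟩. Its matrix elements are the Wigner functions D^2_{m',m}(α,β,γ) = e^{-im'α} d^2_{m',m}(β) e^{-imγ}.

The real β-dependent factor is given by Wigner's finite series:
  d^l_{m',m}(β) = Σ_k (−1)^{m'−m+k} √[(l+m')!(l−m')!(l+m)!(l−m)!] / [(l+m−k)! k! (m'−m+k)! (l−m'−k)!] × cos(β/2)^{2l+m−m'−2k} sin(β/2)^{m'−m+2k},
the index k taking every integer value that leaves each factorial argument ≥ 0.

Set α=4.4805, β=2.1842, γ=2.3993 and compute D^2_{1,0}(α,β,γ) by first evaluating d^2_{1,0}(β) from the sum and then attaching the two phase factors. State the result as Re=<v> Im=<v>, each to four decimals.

Split into d^2_{1,0}(β=2.1842) × two z-phases.
Half-angle: c=0.460622, s=0.887596. N=√(6·1·2·2)=4.898979
k: max(0,(0)−(1))=0 … min(2+(0),2−(1))=1
  k=0: (−1)^1·4.8990/(2)·0.4606^3·0.8876^1 = -0.212484
  k=1: (−1)^2·4.8990/(2)·0.4606^1·0.8876^3 = +0.788982
d^2_{1,0}(2.1842) = -0.212484 +0.788982 = +0.576498
Attach z-rotation phases: D = e^{-i(1)(4.4805)}·(+0.576498)·e^{-i(0)(2.3993)} = -0.132489+0.561067i

Re=-0.1325 Im=0.5611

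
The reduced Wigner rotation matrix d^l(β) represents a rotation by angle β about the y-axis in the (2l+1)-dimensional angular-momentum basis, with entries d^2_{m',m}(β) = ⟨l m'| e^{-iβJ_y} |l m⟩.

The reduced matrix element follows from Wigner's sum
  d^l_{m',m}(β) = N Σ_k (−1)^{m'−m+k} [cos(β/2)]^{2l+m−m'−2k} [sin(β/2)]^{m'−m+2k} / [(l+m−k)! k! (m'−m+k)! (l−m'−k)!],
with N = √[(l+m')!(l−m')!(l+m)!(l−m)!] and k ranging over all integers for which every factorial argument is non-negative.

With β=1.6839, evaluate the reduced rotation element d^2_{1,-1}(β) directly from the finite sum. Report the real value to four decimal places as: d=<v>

d^2_{1,-1}(β=1.6839) via Wigner's sum:
c=cos(1.6839/2)=0.666010, s=sin(1.6839/2)=0.745943; N=√[6·1·1·6]=6.000000
k: max(0,(-1)−(1))=0 … min(2+(-1),2−(1))=1
  k=0: (−1)^2·6.0000/(2)·0.6660^2·0.7459^2 = +0.740447
  k=1: (−1)^3·6.0000/(6)·0.6660^0·0.7459^4 = -0.309616
d^2_{1,-1}(1.6839) = +0.740447 -0.309616 = +0.430831

d=0.4308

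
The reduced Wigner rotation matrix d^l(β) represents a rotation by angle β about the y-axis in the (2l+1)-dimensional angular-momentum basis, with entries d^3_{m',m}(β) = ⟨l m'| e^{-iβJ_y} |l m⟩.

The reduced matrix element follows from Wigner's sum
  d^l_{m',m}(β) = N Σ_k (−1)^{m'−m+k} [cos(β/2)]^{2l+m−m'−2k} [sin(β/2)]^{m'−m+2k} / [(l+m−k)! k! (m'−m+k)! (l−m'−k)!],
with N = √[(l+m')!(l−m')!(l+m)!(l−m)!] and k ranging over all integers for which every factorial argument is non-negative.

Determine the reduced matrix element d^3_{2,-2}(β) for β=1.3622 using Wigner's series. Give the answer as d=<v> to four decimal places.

d=0.4120

d^3_{2,-2}(β=1.3622) via Wigner's sum:
Half-angle: c=0.776881, s=0.629648. N=√(120·1·1·120)=120.000000
k: max(0,(-2)−(2))=0 … min(3+(-2),3−(2))=1
  k=0: (−1)^4·120.0000/(24)·0.7769^2·0.6296^4 = +0.474318
  k=1: (−1)^5·120.0000/(120)·0.7769^0·0.6296^6 = -0.062314
d^3_{2,-2}(1.3622) = +0.474318 -0.062314 = +0.412004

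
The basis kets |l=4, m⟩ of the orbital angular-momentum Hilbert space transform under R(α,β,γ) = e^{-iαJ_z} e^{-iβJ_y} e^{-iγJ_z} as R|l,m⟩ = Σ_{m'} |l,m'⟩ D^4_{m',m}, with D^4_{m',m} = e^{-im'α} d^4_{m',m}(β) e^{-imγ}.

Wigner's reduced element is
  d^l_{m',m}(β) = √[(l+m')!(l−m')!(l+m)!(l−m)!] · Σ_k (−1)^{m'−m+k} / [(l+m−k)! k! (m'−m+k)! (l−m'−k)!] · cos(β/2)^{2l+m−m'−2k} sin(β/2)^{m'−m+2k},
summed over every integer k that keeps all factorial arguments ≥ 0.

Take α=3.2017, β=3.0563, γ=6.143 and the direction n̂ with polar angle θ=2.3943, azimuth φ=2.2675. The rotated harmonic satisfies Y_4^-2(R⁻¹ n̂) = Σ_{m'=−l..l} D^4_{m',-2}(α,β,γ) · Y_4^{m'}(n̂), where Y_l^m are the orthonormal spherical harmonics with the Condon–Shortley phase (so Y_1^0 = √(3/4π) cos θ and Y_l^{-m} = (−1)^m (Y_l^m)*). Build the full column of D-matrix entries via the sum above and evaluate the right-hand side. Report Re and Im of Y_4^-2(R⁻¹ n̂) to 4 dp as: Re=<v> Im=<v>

Re=-0.2890 Im=-0.3179

Need the full column D^4_{m',-2} for m'=−4..4 at α=3.2017, β=3.0563, γ=6.143.
cos(β/2)=0.042633, sin(β/2)=0.999091
d^4_{-4,-2}: single k=2 term ⇒ +0.000000;  D = +0.000000-0.000000i
d^4_{-3,-2}: k∈[1..2] ⇒ +0.000000 -0.000002 = -0.000002;  D = +0.000002-0.000000i
d^4_{-2,-2}: k∈[0..2] ⇒ +0.000000 -0.000000 +0.000049 = +0.000049;  D = +0.000049-0.000008i
d^4_{-1,-2}: k∈[0..2] ⇒ -0.000000 +0.000003 -0.001091 = -0.001088;  D = +0.001062-0.000238i
d^4_{0,-2}: k∈[0..2] ⇒ +0.000000 -0.000083 +0.017149 = +0.017066;  D = +0.016400-0.004722i
d^4_{1,-2}: k∈[0..2] ⇒ -0.000002 +0.001636 -0.179730 = -0.178096;  D = +0.167872-0.059473i
d^4_{2,-2}: k∈[0..2] ⇒ +0.000049 -0.021693 +0.992749 = +0.971106;  D = +0.894227-0.378690i
d^4_{3,-2}: k∈[0..1] ⇒ -0.000866 +0.158507 = +0.157641;  D = -0.141206+0.070082i
d^4_{4,-2}: single k=0 term ⇒ +0.009566;  D = +0.008297-0.004760i
Y_4^{m'}(θ=2.3943,φ=2.2675) and Σ D·Y over m':
  (+0.0000-0.0000i)·(-0.0885-0.0328i)  (+0.0000-0.0000i)·(-0.2503+0.1431i)  (+0.0000-0.0000i)·(-0.0754+0.4208i)  (+0.0011-0.0002i)·(+0.1160+0.1387i)  (+0.0164-0.0047i)·(-0.3183+0.0000i)  (+0.1679-0.0595i)·(-0.1160+0.1387i)  (+0.8942-0.3787i)·(-0.0754-0.4208i)  (-0.1412+0.0701i)·(+0.2503+0.1431i)  (+0.0083-0.0048i)·(-0.0885+0.0328i)
Y_4^-2(R⁻¹ n̂) = -0.289039-0.317862i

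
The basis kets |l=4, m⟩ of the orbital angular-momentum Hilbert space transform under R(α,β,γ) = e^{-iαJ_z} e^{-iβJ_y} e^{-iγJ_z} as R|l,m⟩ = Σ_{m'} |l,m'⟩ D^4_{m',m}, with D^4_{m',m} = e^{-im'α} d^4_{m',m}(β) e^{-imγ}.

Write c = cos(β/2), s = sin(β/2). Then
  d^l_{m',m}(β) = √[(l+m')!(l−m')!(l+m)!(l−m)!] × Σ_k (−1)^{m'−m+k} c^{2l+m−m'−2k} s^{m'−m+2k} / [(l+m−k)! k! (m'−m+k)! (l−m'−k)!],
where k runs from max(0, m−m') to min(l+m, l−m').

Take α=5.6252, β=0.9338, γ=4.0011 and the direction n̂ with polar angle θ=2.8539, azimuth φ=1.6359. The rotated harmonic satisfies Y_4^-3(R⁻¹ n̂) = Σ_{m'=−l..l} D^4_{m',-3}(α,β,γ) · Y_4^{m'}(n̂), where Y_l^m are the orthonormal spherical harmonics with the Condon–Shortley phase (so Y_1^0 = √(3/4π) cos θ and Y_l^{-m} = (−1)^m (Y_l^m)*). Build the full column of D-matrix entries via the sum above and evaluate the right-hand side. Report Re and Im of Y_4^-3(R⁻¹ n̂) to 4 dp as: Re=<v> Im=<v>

Re=-0.0213 Im=0.2993

Need the full column D^4_{m',-3} for m'=−4..4 at α=5.6252, β=0.9338, γ=4.0011.
cos(β/2)=0.892968, sin(β/2)=0.450120
d^4_{-4,-3}: single k=1 term ⇒ +0.576401;  D = -0.575579+0.030776i
d^4_{-3,-3}: k∈[0..1] ⇒ +0.404284 -0.719069 = -0.314784;  D = +0.258988+0.178925i
d^4_{-2,-3}: k∈[0..1] ⇒ -0.762507 +0.581233 = -0.181274;  D = +0.054996+0.172730i
d^4_{-1,-3}: k∈[0..1] ⇒ +0.815347 -0.345284 = +0.470063;  D = +0.161069-0.441606i
d^4_{0,-3}: k∈[0..1] ⇒ -0.612673 +0.155673 = -0.457000;  D = -0.386448+0.243940i
d^4_{1,-3}: k∈[0..1] ⇒ +0.345284 -0.052640 = +0.292645;  D = +0.291327+0.027735i
d^4_{2,-3}: k∈[0..1] ⇒ -0.147685 +0.012508 = -0.135176;  D = -0.098639-0.092428i
d^4_{3,-3}: k∈[0..1] ⇒ +0.046424 -0.001685 = +0.044739;  D = +0.007124+0.044168i
d^4_{4,-3}: single k=0 term ⇒ -0.009455;  D = +0.004517-0.008307i
Y_4^{m'}(θ=2.8539,φ=1.6359) and Σ D·Y over m':
  (-0.5756+0.0308i)·(+0.0028-0.0007i)  (+0.2590+0.1789i)·(-0.0053-0.0269i)  (+0.0550+0.1727i)·(-0.1452+0.0190i)  (+0.1611-0.4416i)·(+0.0288+0.4414i)  (-0.3864+0.2439i)·(+0.5296+0.0000i)  (+0.2913+0.0277i)·(-0.0288+0.4414i)  (-0.0986-0.0924i)·(-0.1452-0.0190i)  (+0.0071+0.0442i)·(+0.0053-0.0269i)  (+0.0045-0.0083i)·(+0.0028+0.0007i)
Y_4^-3(R⁻¹ n̂) = -0.021337+0.299251i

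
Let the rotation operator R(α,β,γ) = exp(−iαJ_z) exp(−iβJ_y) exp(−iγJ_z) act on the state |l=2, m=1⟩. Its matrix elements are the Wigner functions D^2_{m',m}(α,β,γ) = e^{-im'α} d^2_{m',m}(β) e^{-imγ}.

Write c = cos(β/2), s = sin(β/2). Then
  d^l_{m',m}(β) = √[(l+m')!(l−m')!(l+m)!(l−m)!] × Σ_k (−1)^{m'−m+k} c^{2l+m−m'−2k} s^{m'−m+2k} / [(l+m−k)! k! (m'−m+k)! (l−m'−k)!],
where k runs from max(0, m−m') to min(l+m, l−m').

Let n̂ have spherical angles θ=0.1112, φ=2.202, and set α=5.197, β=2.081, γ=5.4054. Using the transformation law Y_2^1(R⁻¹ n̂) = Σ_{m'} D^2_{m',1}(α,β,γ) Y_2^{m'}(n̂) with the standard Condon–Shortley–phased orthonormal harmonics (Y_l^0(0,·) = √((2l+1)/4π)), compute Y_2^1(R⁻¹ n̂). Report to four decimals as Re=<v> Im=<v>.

Re=-0.2278 Im=-0.2857

Need the full column D^2_{m',1} for m'=−2..2 at α=5.197, β=2.081, γ=5.4054.
cos(β/2)=0.505789, sin(β/2)=0.862657
d^2_{-2,1}: single k=3 term ⇒ +0.649403;  D = +0.177100-0.624788i
d^2_{-1,1}: k∈[2..3] ⇒ +0.571132 -0.553800 = +0.017332;  D = +0.016957-0.003586i
d^2_{0,1}: k∈[1..2] ⇒ +0.273415 -0.795353 = -0.521938;  D = -0.333443-0.401540i
d^2_{1,1}: k∈[0..1] ⇒ +0.065445 -0.571132 = -0.505687;  D = +0.193740-0.467102i
d^2_{2,1}: single k=0 term ⇒ -0.223242;  D = +0.222310-0.020384i
Y_2^{m'}(θ=0.1112,φ=2.202) and Σ D·Y over m':
  (+0.1771-0.6248i)·(-0.0014+0.0045i)  (+0.0170-0.0036i)·(-0.0503-0.0688i)  (-0.3334-0.4015i)·(+0.6191+0.0000i)  (+0.1937-0.4671i)·(+0.0503-0.0688i)  (+0.2223-0.0204i)·(-0.0014-0.0045i)
Y_2^1(R⁻¹ n̂) = -0.227770-0.285677i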